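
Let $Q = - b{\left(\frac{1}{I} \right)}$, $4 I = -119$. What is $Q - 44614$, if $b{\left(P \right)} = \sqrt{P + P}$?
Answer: $-44614 - \frac{2 i \sqrt{238}}{119} \approx -44614.0 - 0.25928 i$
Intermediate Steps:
$I = - \frac{119}{4}$ ($I = \frac{1}{4} \left(-119\right) = - \frac{119}{4} \approx -29.75$)
$b{\left(P \right)} = \sqrt{2} \sqrt{P}$ ($b{\left(P \right)} = \sqrt{2 P} = \sqrt{2} \sqrt{P}$)
$Q = - \frac{2 i \sqrt{238}}{119}$ ($Q = - \sqrt{2} \sqrt{\frac{1}{- \frac{119}{4}}} = - \sqrt{2} \sqrt{- \frac{4}{119}} = - \sqrt{2} \frac{2 i \sqrt{119}}{119} = - \frac{2 i \sqrt{238}}{119} \approx - 0.25928 i$)
$Q - 44614 = - \frac{2 i \sqrt{238}}{119} - 44614 = -44614 - \frac{2 i \sqrt{238}}{119}$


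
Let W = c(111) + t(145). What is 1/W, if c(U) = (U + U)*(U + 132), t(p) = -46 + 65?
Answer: 1/53965 ≈ 1.8531e-5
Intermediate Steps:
t(p) = 19
c(U) = 2*U*(132 + U) (c(U) = (2*U)*(132 + U) = 2*U*(132 + U))
W = 53965 (W = 2*111*(132 + 111) + 19 = 2*111*243 + 19 = 53946 + 19 = 53965)
1/W = 1/53965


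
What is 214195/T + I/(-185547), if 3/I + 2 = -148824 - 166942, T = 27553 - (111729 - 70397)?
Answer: -1394404811388487/89700991601976 ≈ -15.545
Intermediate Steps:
T = -13779 (T = 27553 - 1*41332 = 27553 - 41332 = -13779)
I = -1/105256 (I = 3/(-2 + (-148824 - 166942)) = 3/(-2 - 315766) = 3/(-315768) = 3*(-1/315768) = -1/105256 ≈ -9.5006e-6)
214195/T + I/(-185547) = 214195/(-13779) - 1/105256/(-185547) = 214195*(-1/13779) - 1/105256*(-1/185547) = -214195/13779 + 1/19529935032 = -1394404811388487/89700991601976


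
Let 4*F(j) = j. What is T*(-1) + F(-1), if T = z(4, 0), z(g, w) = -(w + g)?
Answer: 15/4 ≈ 3.7500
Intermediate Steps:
F(j) = j/4
z(g, w) = -g - w (z(g, w) = -(g + w) = -g - w)
T = -4 (T = -1*4 - 1*0 = -4 + 0 = -4)
T*(-1) + F(-1) = -4*(-1) + (1/4)*(-1) = 4 - 1/4 = 15/4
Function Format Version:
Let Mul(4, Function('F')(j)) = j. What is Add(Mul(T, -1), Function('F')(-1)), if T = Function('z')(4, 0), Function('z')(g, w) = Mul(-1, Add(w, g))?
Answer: Rational(15, 4) ≈ 3.7500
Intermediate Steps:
Function('F')(j) = Mul(Rational(1, 4), j)
Function('z')(g, w) = Add(Mul(-1, g), Mul(-1, w)) (Function('z')(g, w) = Mul(-1, Add(g, w)) = Add(Mul(-1, g), Mul(-1, w)))
T = -4 (T = Add(Mul(-1, 4), Mul(-1, 0)) = Add(-4, 0) = -4)
Add(Mul(T, -1), Function('F')(-1)) = Add(Mul(-4, -1), Mul(Rational(1, 4), -1)) = Add(4, Rational(-1, 4)) = Rational(15, 4)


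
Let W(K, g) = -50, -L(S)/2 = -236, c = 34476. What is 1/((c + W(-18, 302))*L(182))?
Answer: 1/16249072 ≈ 6.1542e-8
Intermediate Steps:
L(S) = 472 (L(S) = -2*(-236) = 472)
1/((c + W(-18, 302))*L(182)) = 1/((34476 - 50)*472) = (1/472)/34426 = (1/34426)*(1/472) = 1/16249072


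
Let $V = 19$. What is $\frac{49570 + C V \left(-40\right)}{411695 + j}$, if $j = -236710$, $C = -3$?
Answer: $\frac{10370}{34997} \approx 0.29631$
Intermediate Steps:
$\frac{49570 + C V \left(-40\right)}{411695 + j} = \frac{49570 + \left(-3\right) 19 \left(-40\right)}{411695 - 236710} = \frac{49570 - -2280}{174985} = \left(49570 + 2280\right) \frac{1}{174985} = 51850 \cdot \frac{1}{174985} = \frac{10370}{34997}$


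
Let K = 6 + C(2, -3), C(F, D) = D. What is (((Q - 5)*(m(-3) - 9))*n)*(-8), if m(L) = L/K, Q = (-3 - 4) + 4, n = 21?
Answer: -13440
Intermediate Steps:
Q = -3 (Q = -7 + 4 = -3)
K = 3 (K = 6 - 3 = 3)
m(L) = L/3
(((Q - 5)*(m(-3) - 9))*n)*(-8) = (((-3 - 5)*((⅓)*(-3) - 9))*21)*(-8) = (-8*(-1 - 9)*21)*(-8) = (-8*(-10)*21)*(-8) = (80*21)*(-8) = 1680*(-8) = -13440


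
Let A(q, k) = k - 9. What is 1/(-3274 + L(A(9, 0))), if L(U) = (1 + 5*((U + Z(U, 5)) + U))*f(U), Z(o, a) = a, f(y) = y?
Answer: -1/2698 ≈ -0.00037064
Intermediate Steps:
A(q, k) = -9 + k
L(U) = U*(26 + 10*U) (L(U) = (1 + 5*((U + 5) + U))*U = (1 + 5*((5 + U) + U))*U = (1 + 5*(5 + 2*U))*U = (1 + (25 + 10*U))*U = (26 + 10*U)*U = U*(26 + 10*U))
1/(-3274 + L(A(9, 0))) = 1/(-3274 + 2*(-9 + 0)*(13 + 5*(-9 + 0))) = 1/(-3274 + 2*(-9)*(13 + 5*(-9))) = 1/(-3274 + 2*(-9)*(13 - 45)) = 1/(-3274 + 2*(-9)*(-32)) = 1/(-3274 + 576) = 1/(-2698) = -1/2698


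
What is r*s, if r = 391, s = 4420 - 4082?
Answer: 132158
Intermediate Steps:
s = 338
r*s = 391*338 = 132158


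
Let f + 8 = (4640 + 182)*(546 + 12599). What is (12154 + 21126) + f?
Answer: 63418462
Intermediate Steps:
f = 63385182 (f = -8 + (4640 + 182)*(546 + 12599) = -8 + 4822*13145 = -8 + 63385190 = 63385182)
(12154 + 21126) + f = (12154 + 21126) + 63385182 = 33280 + 63385182 = 63418462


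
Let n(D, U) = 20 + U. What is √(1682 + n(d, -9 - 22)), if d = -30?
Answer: √1671 ≈ 40.878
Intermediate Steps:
√(1682 + n(d, -9 - 22)) = √(1682 + (20 + (-9 - 22))) = √(1682 + (20 - 31)) = √(1682 - 11) = √1671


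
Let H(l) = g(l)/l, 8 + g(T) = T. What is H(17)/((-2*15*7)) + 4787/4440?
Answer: 568321/528360 ≈ 1.0756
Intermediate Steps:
g(T) = -8 + T
H(l) = (-8 + l)/l
H(17)/((-2*15*7)) + 4787/4440 = ((-8 + 17)/17)/((-2*15*7)) + 4787/4440 = ((1/17)*9)/((-30*7)) + 4787*(1/4440) = (9/17)/(-210) + 4787/4440 = (9/17)*(-1/210) + 4787/4440 = -3/1190 + 4787/4440 = 568321/528360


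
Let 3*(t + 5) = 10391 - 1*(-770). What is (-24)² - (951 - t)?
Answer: 10021/3 ≈ 3340.3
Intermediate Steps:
t = 11146/3 (t = -5 + (10391 - 1*(-770))/3 = -5 + (10391 + 770)/3 = -5 + (⅓)*11161 = -5 + 11161/3 = 11146/3 ≈ 3715.3)
(-24)² - (951 - t) = (-24)² - (951 - 1*11146/3) = 576 - (951 - 11146/3) = 576 - 1*(-8293/3) = 576 + 8293/3 = 10021/3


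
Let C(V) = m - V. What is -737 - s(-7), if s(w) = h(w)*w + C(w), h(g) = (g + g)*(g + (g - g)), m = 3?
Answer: -61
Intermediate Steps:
C(V) = 3 - V
h(g) = 2*g² (h(g) = (2*g)*(g + 0) = (2*g)*g = 2*g²)
s(w) = 3 - w + 2*w³ (s(w) = (2*w²)*w + (3 - w) = 2*w³ + (3 - w) = 3 - w + 2*w³)
-737 - s(-7) = -737 - (3 - 1*(-7) + 2*(-7)³) = -737 - (3 + 7 + 2*(-343)) = -737 - (3 + 7 - 686) = -737 - 1*(-676) = -737 + 676 = -61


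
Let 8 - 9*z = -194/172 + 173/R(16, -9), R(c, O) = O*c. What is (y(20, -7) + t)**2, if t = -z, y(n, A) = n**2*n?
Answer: 198702014152321681/3105609984 ≈ 6.3982e+7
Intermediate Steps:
y(n, A) = n**3
z = 63959/55728 (z = 8/9 - (-194/172 + 173/((-9*16)))/9 = 8/9 - (-194*1/172 + 173/(-144))/9 = 8/9 - (-97/86 + 173*(-1/144))/9 = 8/9 - (-97/86 - 173/144)/9 = 8/9 - 1/9*(-14423/6192) = 8/9 + 14423/55728 = 63959/55728 ≈ 1.1477)
t = -63959/55728 (t = -1*63959/55728 = -63959/55728 ≈ -1.1477)
(y(20, -7) + t)**2 = (20**3 - 63959/55728)**2 = (8000 - 63959/55728)**2 = (445760041/55728)**2 = 198702014152321681/3105609984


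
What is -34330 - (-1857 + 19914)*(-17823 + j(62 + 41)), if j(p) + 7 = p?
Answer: 320062109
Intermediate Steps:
j(p) = -7 + p
-34330 - (-1857 + 19914)*(-17823 + j(62 + 41)) = -34330 - (-1857 + 19914)*(-17823 + (-7 + (62 + 41))) = -34330 - 18057*(-17823 + (-7 + 103)) = -34330 - 18057*(-17823 + 96) = -34330 - 18057*(-17727) = -34330 - 1*(-320096439) = -34330 + 320096439 = 320062109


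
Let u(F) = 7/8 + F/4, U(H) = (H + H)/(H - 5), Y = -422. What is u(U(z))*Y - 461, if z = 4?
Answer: 55/4 ≈ 13.750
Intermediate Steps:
U(H) = 2*H/(-5 + H) (U(H) = (2*H)/(-5 + H) = 2*H/(-5 + H))
u(F) = 7/8 + F/4 (u(F) = 7*(1/8) + F*(1/4) = 7/8 + F/4)
u(U(z))*Y - 461 = (7/8 + (2*4/(-5 + 4))/4)*(-422) - 461 = (7/8 + (2*4/(-1))/4)*(-422) - 461 = (7/8 + (2*4*(-1))/4)*(-422) - 461 = (7/8 + (1/4)*(-8))*(-422) - 461 = (7/8 - 2)*(-422) - 461 = -9/8*(-422) - 461 = 1899/4 - 461 = 55/4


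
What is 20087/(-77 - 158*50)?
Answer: -20087/7977 ≈ -2.5181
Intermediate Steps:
20087/(-77 - 158*50) = 20087/(-77 - 7900) = 20087/(-7977) = 20087*(-1/7977) = -20087/7977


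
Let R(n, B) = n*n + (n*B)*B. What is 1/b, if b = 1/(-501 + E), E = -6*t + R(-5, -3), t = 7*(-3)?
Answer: -395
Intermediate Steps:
t = -21
R(n, B) = n² + n*B² (R(n, B) = n² + (B*n)*B = n² + n*B²)
E = 106 (E = -6*(-21) - 5*(-5 + (-3)²) = 126 - 5*(-5 + 9) = 126 - 5*4 = 126 - 20 = 106)
b = -1/395 (b = 1/(-501 + 106) = 1/(-395) = -1/395 ≈ -0.0025316)
1/b = 1/(-1/395) = -395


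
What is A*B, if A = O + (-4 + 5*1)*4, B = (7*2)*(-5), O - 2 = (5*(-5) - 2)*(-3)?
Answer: -6090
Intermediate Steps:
O = 83 (O = 2 + (5*(-5) - 2)*(-3) = 2 + (-25 - 2)*(-3) = 2 - 27*(-3) = 2 + 81 = 83)
B = -70 (B = 14*(-5) = -70)
A = 87 (A = 83 + (-4 + 5*1)*4 = 83 + (-4 + 5)*4 = 83 + 1*4 = 83 + 4 = 87)
A*B = 87*(-70) = -6090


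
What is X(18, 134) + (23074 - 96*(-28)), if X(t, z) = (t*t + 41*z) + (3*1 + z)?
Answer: 31717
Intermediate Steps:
X(t, z) = 3 + t² + 42*z (X(t, z) = (t² + 41*z) + (3 + z) = 3 + t² + 42*z)
X(18, 134) + (23074 - 96*(-28)) = (3 + 18² + 42*134) + (23074 - 96*(-28)) = (3 + 324 + 5628) + (23074 + 2688) = 5955 + 25762 = 31717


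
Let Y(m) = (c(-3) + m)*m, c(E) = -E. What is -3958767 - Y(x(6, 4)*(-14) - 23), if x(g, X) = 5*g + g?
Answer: -4234915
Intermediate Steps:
x(g, X) = 6*g
Y(m) = m*(3 + m) (Y(m) = (-1*(-3) + m)*m = (3 + m)*m = m*(3 + m))
-3958767 - Y(x(6, 4)*(-14) - 23) = -3958767 - ((6*6)*(-14) - 23)*(3 + ((6*6)*(-14) - 23)) = -3958767 - (36*(-14) - 23)*(3 + (36*(-14) - 23)) = -3958767 - (-504 - 23)*(3 + (-504 - 23)) = -3958767 - (-527)*(3 - 527) = -3958767 - (-527)*(-524) = -3958767 - 1*276148 = -3958767 - 276148 = -4234915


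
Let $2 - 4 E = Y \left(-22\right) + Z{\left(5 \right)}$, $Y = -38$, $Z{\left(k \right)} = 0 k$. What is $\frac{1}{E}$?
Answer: $- \frac{2}{417} \approx -0.0047962$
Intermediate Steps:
$Z{\left(k \right)} = 0$
$E = - \frac{417}{2}$ ($E = \frac{1}{2} - \frac{\left(-38\right) \left(-22\right) + 0}{4} = \frac{1}{2} - \frac{836 + 0}{4} = \frac{1}{2} - 209 = - \frac{417}{2} \approx -208.5$)
$\frac{1}{E} = \frac{1}{- \frac{417}{2}} = - \frac{2}{417}$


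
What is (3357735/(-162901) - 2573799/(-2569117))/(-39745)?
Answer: 8207139639096/16633748645933665 ≈ 0.00049340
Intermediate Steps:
(3357735/(-162901) - 2573799/(-2569117))/(-39745) = (3357735*(-1/162901) - 2573799*(-1/2569117))*(-1/39745) = (-3357735/162901 + 2573799/2569117)*(-1/39745) = -8207139639096/418511728417*(-1/39745) = 8207139639096/16633748645933665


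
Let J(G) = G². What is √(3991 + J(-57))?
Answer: 2*√1810 ≈ 85.088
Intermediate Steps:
√(3991 + J(-57)) = √(3991 + (-57)²) = √(3991 + 3249) = √7240 = 2*√1810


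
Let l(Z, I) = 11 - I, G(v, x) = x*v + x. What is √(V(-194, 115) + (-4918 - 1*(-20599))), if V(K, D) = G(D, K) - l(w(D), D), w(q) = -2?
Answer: I*√6719 ≈ 81.969*I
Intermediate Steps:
G(v, x) = x + v*x (G(v, x) = v*x + x = x + v*x)
V(K, D) = -11 + D + K*(1 + D) (V(K, D) = K*(1 + D) - (11 - D) = K*(1 + D) + (-11 + D) = -11 + D + K*(1 + D))
√(V(-194, 115) + (-4918 - 1*(-20599))) = √((-11 + 115 - 194*(1 + 115)) + (-4918 - 1*(-20599))) = √((-11 + 115 - 194*116) + (-4918 + 20599)) = √((-11 + 115 - 22504) + 15681) = √(-22400 + 15681) = √(-6719) = I*√6719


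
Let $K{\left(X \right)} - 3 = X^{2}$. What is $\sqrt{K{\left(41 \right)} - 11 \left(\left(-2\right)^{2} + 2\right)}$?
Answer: $\sqrt{1618} \approx 40.224$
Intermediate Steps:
$K{\left(X \right)} = 3 + X^{2}$
$\sqrt{K{\left(41 \right)} - 11 \left(\left(-2\right)^{2} + 2\right)} = \sqrt{\left(3 + 41^{2}\right) - 11 \left(\left(-2\right)^{2} + 2\right)} = \sqrt{\left(3 + 1681\right) - 11 \left(4 + 2\right)} = \sqrt{1684 - 66} = \sqrt{1618}$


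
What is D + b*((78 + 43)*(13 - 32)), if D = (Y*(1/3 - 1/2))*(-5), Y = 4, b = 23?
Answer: -158621/3 ≈ -52874.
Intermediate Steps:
D = 10/3 (D = (4*(1/3 - 1/2))*(-5) = (4*(-1/6))*(-5) = -2/3*(-5) = 10/3 ≈ 3.3333)
D + b*((78 + 43)*(13 - 32)) = 10/3 + 23*((78 + 43)*(13 - 32)) = 10/3 + 23*(121*(-19)) = 10/3 + 23*(-2299) = 10/3 - 52877 = -158621/3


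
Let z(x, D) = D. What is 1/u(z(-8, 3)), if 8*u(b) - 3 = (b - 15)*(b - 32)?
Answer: 8/351 ≈ 0.022792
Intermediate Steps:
u(b) = 3/8 + (-32 + b)*(-15 + b)/8 (u(b) = 3/8 + ((b - 15)*(b - 32))/8 = 3/8 + ((-15 + b)*(-32 + b))/8 = 3/8 + ((-32 + b)*(-15 + b))/8 = 3/8 + (-32 + b)*(-15 + b)/8)
1/u(z(-8, 3)) = 1/(483/8 - 47/8*3 + (⅛)*3²) = 1/(483/8 - 141/8 + (⅛)*9) = 1/(483/8 - 141/8 + 9/8) = 1/(351/8) = 8/351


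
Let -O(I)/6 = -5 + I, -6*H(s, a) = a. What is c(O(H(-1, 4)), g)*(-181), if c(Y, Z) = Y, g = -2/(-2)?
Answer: -6154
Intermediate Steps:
H(s, a) = -a/6
g = 1 (g = -2*(-½) = 1)
O(I) = 30 - 6*I (O(I) = -6*(-5 + I) = 30 - 6*I)
c(O(H(-1, 4)), g)*(-181) = (30 - (-1)*4)*(-181) = (30 - 6*(-⅔))*(-181) = (30 + 4)*(-181) = 34*(-181) = -6154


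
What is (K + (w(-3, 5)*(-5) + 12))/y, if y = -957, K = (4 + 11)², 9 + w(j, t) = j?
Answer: -9/29 ≈ -0.31034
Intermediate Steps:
w(j, t) = -9 + j
K = 225 (K = 15² = 225)
(K + (w(-3, 5)*(-5) + 12))/y = (225 + ((-9 - 3)*(-5) + 12))/(-957) = (225 + (-12*(-5) + 12))*(-1/957) = (225 + (60 + 12))*(-1/957) = (225 + 72)*(-1/957) = 297*(-1/957) = -9/29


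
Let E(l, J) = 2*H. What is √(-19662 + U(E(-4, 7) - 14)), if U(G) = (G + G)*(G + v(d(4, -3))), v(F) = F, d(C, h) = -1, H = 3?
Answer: I*√19518 ≈ 139.71*I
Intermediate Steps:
E(l, J) = 6 (E(l, J) = 2*3 = 6)
U(G) = 2*G*(-1 + G) (U(G) = (G + G)*(G - 1) = (2*G)*(-1 + G) = 2*G*(-1 + G))
√(-19662 + U(E(-4, 7) - 14)) = √(-19662 + 2*(6 - 14)*(-1 + (6 - 14))) = √(-19662 + 2*(-8)*(-1 - 8)) = √(-19662 + 2*(-8)*(-9)) = √(-19662 + 144) = √(-19518) = I*√19518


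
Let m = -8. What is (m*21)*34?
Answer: -5712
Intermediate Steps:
(m*21)*34 = -8*21*34 = -168*34 = -5712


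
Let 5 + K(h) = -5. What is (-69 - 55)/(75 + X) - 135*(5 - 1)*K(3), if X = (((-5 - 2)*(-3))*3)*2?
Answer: 1085276/201 ≈ 5399.4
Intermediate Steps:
K(h) = -10 (K(h) = -5 - 5 = -10)
X = 126 (X = (-7*(-3)*3)*2 = (21*3)*2 = 63*2 = 126)
(-69 - 55)/(75 + X) - 135*(5 - 1)*K(3) = (-69 - 55)/(75 + 126) - 135*(5 - 1)*(-10) = -124/201 - 540*(-10) = -124*1/201 - 135*(-40) = -124/201 + 5400 = 1085276/201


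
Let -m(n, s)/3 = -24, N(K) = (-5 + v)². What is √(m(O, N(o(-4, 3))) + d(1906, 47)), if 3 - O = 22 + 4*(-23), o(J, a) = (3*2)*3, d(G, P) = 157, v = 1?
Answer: √229 ≈ 15.133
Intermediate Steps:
o(J, a) = 18 (o(J, a) = 6*3 = 18)
N(K) = 16 (N(K) = (-5 + 1)² = (-4)² = 16)
O = 73 (O = 3 - (22 + 4*(-23)) = 3 - (22 - 92) = 3 - 1*(-70) = 3 + 70 = 73)
m(n, s) = 72 (m(n, s) = -3*(-24) = 72)
√(m(O, N(o(-4, 3))) + d(1906, 47)) = √(72 + 157) = √229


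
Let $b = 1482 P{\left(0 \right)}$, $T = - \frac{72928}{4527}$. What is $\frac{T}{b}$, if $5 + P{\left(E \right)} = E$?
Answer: $\frac{36464}{16772535} \approx 0.002174$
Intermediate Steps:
$T = - \frac{72928}{4527}$ ($T = \left(-72928\right) \frac{1}{4527} = - \frac{72928}{4527} \approx -16.11$)
$P{\left(E \right)} = -5 + E$
$b = -7410$ ($b = 1482 \left(-5 + 0\right) = 1482 \left(-5\right) = -7410$)
$\frac{T}{b} = - \frac{72928}{4527 \left(-7410\right)} = \left(- \frac{72928}{4527}\right) \left(- \frac{1}{7410}\right) = \frac{36464}{16772535}$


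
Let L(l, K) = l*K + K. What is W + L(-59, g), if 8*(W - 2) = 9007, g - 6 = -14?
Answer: 12735/8 ≈ 1591.9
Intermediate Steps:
g = -8 (g = 6 - 14 = -8)
W = 9023/8 (W = 2 + (⅛)*9007 = 2 + 9007/8 = 9023/8 ≈ 1127.9)
L(l, K) = K + K*l (L(l, K) = K*l + K = K + K*l)
W + L(-59, g) = 9023/8 - 8*(1 - 59) = 9023/8 - 8*(-58) = 9023/8 + 464 = 12735/8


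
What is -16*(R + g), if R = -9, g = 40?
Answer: -496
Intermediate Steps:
-16*(R + g) = -16*(-9 + 40) = -16*31 = -496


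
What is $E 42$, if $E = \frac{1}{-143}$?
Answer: $- \frac{42}{143} \approx -0.29371$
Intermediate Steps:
$E = - \frac{1}{143} \approx -0.006993$
$E 42 = \left(- \frac{1}{143}\right) 42 = - \frac{42}{143}$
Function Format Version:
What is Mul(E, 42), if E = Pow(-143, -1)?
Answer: Rational(-42, 143) ≈ -0.29371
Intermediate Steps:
E = Rational(-1, 143) ≈ -0.0069930
Mul(E, 42) = Mul(Rational(-1, 143), 42) = Rational(-42, 143)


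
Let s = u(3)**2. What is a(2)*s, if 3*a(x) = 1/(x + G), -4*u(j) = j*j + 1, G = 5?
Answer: 25/84 ≈ 0.29762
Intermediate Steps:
u(j) = -1/4 - j**2/4 (u(j) = -(j*j + 1)/4 = -(j**2 + 1)/4 = -(1 + j**2)/4 = -1/4 - j**2/4)
s = 25/4 (s = (-1/4 - 1/4*3**2)**2 = (-1/4 - 1/4*9)**2 = (-1/4 - 9/4)**2 = (-5/2)**2 = 25/4 ≈ 6.2500)
a(x) = 1/(3*(5 + x)) (a(x) = 1/(3*(x + 5)) = 1/(3*(5 + x)))
a(2)*s = (1/(3*(5 + 2)))*(25/4) = ((1/3)/7)*(25/4) = ((1/3)*(1/7))*(25/4) = (1/21)*(25/4) = 25/84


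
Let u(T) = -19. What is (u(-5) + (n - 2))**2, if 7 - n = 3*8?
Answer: 1444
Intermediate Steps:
n = -17 (n = 7 - 3*8 = 7 - 1*24 = 7 - 24 = -17)
(u(-5) + (n - 2))**2 = (-19 + (-17 - 2))**2 = (-19 - 19)**2 = (-38)**2 = 1444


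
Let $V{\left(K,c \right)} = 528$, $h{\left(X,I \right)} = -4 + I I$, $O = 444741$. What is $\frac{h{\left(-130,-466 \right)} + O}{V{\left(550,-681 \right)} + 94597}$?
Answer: $\frac{661893}{95125} \approx 6.9581$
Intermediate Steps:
$h{\left(X,I \right)} = -4 + I^{2}$
$\frac{h{\left(-130,-466 \right)} + O}{V{\left(550,-681 \right)} + 94597} = \frac{\left(-4 + \left(-466\right)^{2}\right) + 444741}{528 + 94597} = \frac{\left(-4 + 217156\right) + 444741}{95125} = \left(217152 + 444741\right) \frac{1}{95125} = 661893 \cdot \frac{1}{95125} = \frac{661893}{95125}$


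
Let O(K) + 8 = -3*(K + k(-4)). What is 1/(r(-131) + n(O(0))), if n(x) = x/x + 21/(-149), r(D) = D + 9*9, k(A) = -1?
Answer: -149/7322 ≈ -0.020350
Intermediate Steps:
r(D) = 81 + D (r(D) = D + 81 = 81 + D)
O(K) = -5 - 3*K (O(K) = -8 - 3*(K - 1) = -8 - 3*(-1 + K) = -8 + (3 - 3*K) = -5 - 3*K)
n(x) = 128/149 (n(x) = 1 + 21*(-1/149) = 1 - 21/149 = 128/149)
1/(r(-131) + n(O(0))) = 1/((81 - 131) + 128/149) = 1/(-50 + 128/149) = 1/(-7322/149) = -149/7322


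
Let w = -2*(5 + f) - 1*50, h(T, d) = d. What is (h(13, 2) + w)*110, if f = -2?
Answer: -5940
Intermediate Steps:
w = -56 (w = -2*(5 - 2) - 1*50 = -2*3 - 50 = -6 - 50 = -56)
(h(13, 2) + w)*110 = (2 - 56)*110 = -54*110 = -5940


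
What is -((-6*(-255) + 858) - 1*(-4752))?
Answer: -7140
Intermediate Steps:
-((-6*(-255) + 858) - 1*(-4752)) = -((1530 + 858) + 4752) = -(2388 + 4752) = -1*7140 = -7140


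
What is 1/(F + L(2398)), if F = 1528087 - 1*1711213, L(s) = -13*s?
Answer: -1/214300 ≈ -4.6664e-6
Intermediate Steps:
F = -183126 (F = 1528087 - 1711213 = -183126)
1/(F + L(2398)) = 1/(-183126 - 13*2398) = 1/(-183126 - 31174) = 1/(-214300) = -1/214300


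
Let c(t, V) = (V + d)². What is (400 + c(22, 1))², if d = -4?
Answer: 167281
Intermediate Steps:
c(t, V) = (-4 + V)² (c(t, V) = (V - 4)² = (-4 + V)²)
(400 + c(22, 1))² = (400 + (-4 + 1)²)² = (400 + (-3)²)² = (400 + 9)² = 409² = 167281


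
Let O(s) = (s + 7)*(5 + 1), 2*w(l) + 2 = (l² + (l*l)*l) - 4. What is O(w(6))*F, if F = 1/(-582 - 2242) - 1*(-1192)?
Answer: 656410365/706 ≈ 9.2976e+5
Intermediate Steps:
w(l) = -3 + l²/2 + l³/2 (w(l) = -1 + ((l² + (l*l)*l) - 4)/2 = -1 + ((l² + l²*l) - 4)/2 = -1 + ((l² + l³) - 4)/2 = -1 + (-4 + l² + l³)/2 = -1 + (-2 + l²/2 + l³/2) = -3 + l²/2 + l³/2)
O(s) = 42 + 6*s (O(s) = (7 + s)*6 = 42 + 6*s)
F = 3366207/2824 (F = 1/(-2824) + 1192 = -1/2824 + 1192 = 3366207/2824 ≈ 1192.0)
O(w(6))*F = (42 + 6*(-3 + (½)*6² + (½)*6³))*(3366207/2824) = (42 + 6*(-3 + (½)*36 + (½)*216))*(3366207/2824) = (42 + 6*(-3 + 18 + 108))*(3366207/2824) = (42 + 6*123)*(3366207/2824) = (42 + 738)*(3366207/2824) = 780*(3366207/2824) = 656410365/706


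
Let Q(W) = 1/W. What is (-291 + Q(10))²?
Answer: 8462281/100 ≈ 84623.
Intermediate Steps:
(-291 + Q(10))² = (-291 + 1/10)² = (-291 + ⅒)² = (-2909/10)² = 8462281/100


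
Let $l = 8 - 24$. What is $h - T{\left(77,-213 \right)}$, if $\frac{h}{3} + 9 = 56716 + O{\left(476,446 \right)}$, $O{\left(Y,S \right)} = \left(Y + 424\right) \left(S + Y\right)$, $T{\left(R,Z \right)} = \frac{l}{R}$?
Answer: $\frac{204783133}{77} \approx 2.6595 \cdot 10^{6}$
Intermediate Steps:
$l = -16$
$T{\left(R,Z \right)} = - \frac{16}{R}$
$O{\left(Y,S \right)} = \left(424 + Y\right) \left(S + Y\right)$
$h = 2659521$ ($h = -27 + 3 \left(56716 + \left(476^{2} + 424 \cdot 446 + 424 \cdot 476 + 446 \cdot 476\right)\right) = -27 + 3 \left(56716 + \left(226576 + 189104 + 201824 + 212296\right)\right) = -27 + 3 \left(56716 + 829800\right) = -27 + 3 \cdot 886516 = -27 + 2659548 = 2659521$)
$h - T{\left(77,-213 \right)} = 2659521 - - \frac{16}{77} = 2659521 + \frac{16}{77} = \frac{204783133}{77}$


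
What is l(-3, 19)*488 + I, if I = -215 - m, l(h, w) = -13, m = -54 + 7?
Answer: -6512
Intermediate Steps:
m = -47
I = -168 (I = -215 - 1*(-47) = -215 + 47 = -168)
l(-3, 19)*488 + I = -13*488 - 168 = -6344 - 168 = -6512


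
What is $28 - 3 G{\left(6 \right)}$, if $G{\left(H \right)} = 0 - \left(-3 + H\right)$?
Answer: $37$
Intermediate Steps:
$G{\left(H \right)} = 3 - H$
$28 - 3 G{\left(6 \right)} = 28 - 3 \left(3 - 6\right) = 28 - -9 = 28 + 9 = 37$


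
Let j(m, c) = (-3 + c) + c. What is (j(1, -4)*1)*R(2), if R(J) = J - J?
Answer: 0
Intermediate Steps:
R(J) = 0
j(m, c) = -3 + 2*c
(j(1, -4)*1)*R(2) = ((-3 + 2*(-4))*1)*0 = ((-3 - 8)*1)*0 = -11*1*0 = -11*0 = 0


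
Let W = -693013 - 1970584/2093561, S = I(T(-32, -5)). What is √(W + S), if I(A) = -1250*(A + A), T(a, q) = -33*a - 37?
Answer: I*√14203165024073799497/2093561 ≈ 1800.1*I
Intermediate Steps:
T(a, q) = -37 - 33*a
I(A) = -2500*A
S = -2547500 (S = -2500*(-37 - 33*(-32)) = -2500*(-37 + 1056) = -2500*1019 = -2547500)
W = -1450866959877/2093561 (W = -693013 - 1970584/2093561 = -1450866959877/2093561 ≈ -6.9301e+5)
√(W + S) = √(-1450866959877/2093561 - 2547500) = √(-6784213607377/2093561) = I*√14203165024073799497/2093561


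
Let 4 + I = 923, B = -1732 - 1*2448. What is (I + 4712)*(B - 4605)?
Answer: -49468335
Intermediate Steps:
B = -4180 (B = -1732 - 2448 = -4180)
I = 919 (I = -4 + 923 = 919)
(I + 4712)*(B - 4605) = (919 + 4712)*(-4180 - 4605) = 5631*(-8785) = -49468335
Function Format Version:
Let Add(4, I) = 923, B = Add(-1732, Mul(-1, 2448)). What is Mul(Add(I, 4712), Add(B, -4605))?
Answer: -49468335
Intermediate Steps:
B = -4180 (B = Add(-1732, -2448) = -4180)
I = 919 (I = Add(-4, 923) = 919)
Mul(Add(I, 4712), Add(B, -4605)) = Mul(Add(919, 4712), Add(-4180, -4605)) = Mul(5631, -8785) = -49468335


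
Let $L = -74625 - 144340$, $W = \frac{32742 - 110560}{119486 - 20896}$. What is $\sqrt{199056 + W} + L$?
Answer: $-218965 + \frac{\sqrt{483703569789245}}{49295} \approx -2.1852 \cdot 10^{5}$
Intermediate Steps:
$W = - \frac{38909}{49295}$ ($W = - \frac{77818}{98590} = \left(-77818\right) \frac{1}{98590} = - \frac{38909}{49295} \approx -0.78931$)
$L = -218965$
$\sqrt{199056 + W} + L = \sqrt{199056 - \frac{38909}{49295}} - 218965 = \sqrt{\frac{9812426611}{49295}} - 218965 = \frac{\sqrt{483703569789245}}{49295} - 218965 = -218965 + \frac{\sqrt{483703569789245}}{49295}$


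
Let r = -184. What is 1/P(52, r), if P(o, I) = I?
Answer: -1/184 ≈ -0.0054348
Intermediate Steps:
1/P(52, r) = 1/(-184) = -1/184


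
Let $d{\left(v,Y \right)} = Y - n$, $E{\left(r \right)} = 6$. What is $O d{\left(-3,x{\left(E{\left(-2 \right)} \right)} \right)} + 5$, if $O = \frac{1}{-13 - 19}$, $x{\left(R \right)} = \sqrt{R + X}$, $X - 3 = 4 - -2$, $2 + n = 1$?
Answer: $\frac{159}{32} - \frac{\sqrt{15}}{32} \approx 4.8477$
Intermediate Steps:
$n = -1$ ($n = -2 + 1 = -1$)
$X = 9$ ($X = 3 + \left(4 - -2\right) = 3 + \left(4 + 2\right) = 3 + 6 = 9$)
$x{\left(R \right)} = \sqrt{9 + R}$ ($x{\left(R \right)} = \sqrt{R + 9} = \sqrt{9 + R}$)
$d{\left(v,Y \right)} = 1 + Y$ ($d{\left(v,Y \right)} = Y - -1 = Y + 1 = 1 + Y$)
$O = - \frac{1}{32}$ ($O = \frac{1}{-32} = - \frac{1}{32} \approx -0.03125$)
$O d{\left(-3,x{\left(E{\left(-2 \right)} \right)} \right)} + 5 = - \frac{1 + \sqrt{9 + 6}}{32} + 5 = - \frac{1 + \sqrt{15}}{32} + 5 = \left(- \frac{1}{32} - \frac{\sqrt{15}}{32}\right) + 5 = \frac{159}{32} - \frac{\sqrt{15}}{32}$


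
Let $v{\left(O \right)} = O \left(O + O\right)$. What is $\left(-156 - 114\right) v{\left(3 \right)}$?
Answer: $-4860$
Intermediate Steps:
$v{\left(O \right)} = 2 O^{2}$ ($v{\left(O \right)} = O 2 O = 2 O^{2}$)
$\left(-156 - 114\right) v{\left(3 \right)} = \left(-156 - 114\right) 2 \cdot 3^{2} = - 270 \cdot 2 \cdot 9 = \left(-270\right) 18 = -4860$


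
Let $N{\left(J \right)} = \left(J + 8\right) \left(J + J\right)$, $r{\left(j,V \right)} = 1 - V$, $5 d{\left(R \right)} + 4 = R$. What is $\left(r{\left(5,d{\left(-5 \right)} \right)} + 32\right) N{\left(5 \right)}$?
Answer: $4524$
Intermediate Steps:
$d{\left(R \right)} = - \frac{4}{5} + \frac{R}{5}$
$N{\left(J \right)} = 2 J \left(8 + J\right)$ ($N{\left(J \right)} = \left(8 + J\right) 2 J = 2 J \left(8 + J\right)$)
$\left(r{\left(5,d{\left(-5 \right)} \right)} + 32\right) N{\left(5 \right)} = \left(\left(1 - \left(- \frac{4}{5} + \frac{1}{5} \left(-5\right)\right)\right) + 32\right) 2 \cdot 5 \left(8 + 5\right) = \left(\left(1 - \left(- \frac{4}{5} - 1\right)\right) + 32\right) 2 \cdot 5 \cdot 13 = \left(\left(1 - - \frac{9}{5}\right) + 32\right) 130 = \left(\left(1 + \frac{9}{5}\right) + 32\right) 130 = \left(\frac{14}{5} + 32\right) 130 = \frac{174}{5} \cdot 130 = 4524$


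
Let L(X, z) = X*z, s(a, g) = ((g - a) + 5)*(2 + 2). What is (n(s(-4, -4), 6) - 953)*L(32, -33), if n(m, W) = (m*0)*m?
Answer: 1006368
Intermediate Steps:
s(a, g) = 20 - 4*a + 4*g (s(a, g) = (5 + g - a)*4 = 20 - 4*a + 4*g)
n(m, W) = 0 (n(m, W) = 0*m = 0)
(n(s(-4, -4), 6) - 953)*L(32, -33) = (0 - 953)*(32*(-33)) = -953*(-1056) = 1006368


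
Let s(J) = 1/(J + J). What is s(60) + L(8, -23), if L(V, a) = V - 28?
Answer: -2399/120 ≈ -19.992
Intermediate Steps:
L(V, a) = -28 + V
s(J) = 1/(2*J)
s(60) + L(8, -23) = (½)/60 + (-28 + 8) = (½)*(1/60) - 20 = 1/120 - 20 = -2399/120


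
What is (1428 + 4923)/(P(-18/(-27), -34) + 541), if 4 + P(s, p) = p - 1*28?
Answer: 6351/475 ≈ 13.371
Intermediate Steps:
P(s, p) = -32 + p (P(s, p) = -4 + (p - 1*28) = -4 + (p - 28) = -4 + (-28 + p) = -32 + p)
(1428 + 4923)/(P(-18/(-27), -34) + 541) = (1428 + 4923)/((-32 - 34) + 541) = 6351/(-66 + 541) = 6351/475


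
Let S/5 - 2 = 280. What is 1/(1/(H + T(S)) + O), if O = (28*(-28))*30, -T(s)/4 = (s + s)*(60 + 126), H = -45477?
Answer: -2143557/50416460641 ≈ -4.2517e-5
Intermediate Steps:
S = 1410 (S = 10 + 5*280 = 10 + 1400 = 1410)
T(s) = -1488*s (T(s) = -4*(s + s)*(60 + 126) = -4*2*s*186 = -1488*s)
O = -23520 (O = -784*30 = -23520)
1/(1/(H + T(S)) + O) = 1/(1/(-45477 - 1488*1410) - 23520) = 1/(1/(-45477 - 2098080) - 23520) = 1/(1/(-2143557) - 23520) = 1/(-1/2143557 - 23520) = 1/(-50416460641/2143557) = -2143557/50416460641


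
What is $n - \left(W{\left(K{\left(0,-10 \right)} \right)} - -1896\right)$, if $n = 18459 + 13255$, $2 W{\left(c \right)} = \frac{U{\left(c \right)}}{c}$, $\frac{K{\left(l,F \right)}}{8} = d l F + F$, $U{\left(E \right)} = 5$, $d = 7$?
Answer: $\frac{954177}{32} \approx 29818.0$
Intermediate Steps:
$K{\left(l,F \right)} = 8 F + 56 F l$ ($K{\left(l,F \right)} = 8 \left(7 l F + F\right) = 8 \left(7 F l + F\right) = 8 \left(F + 7 F l\right) = 8 F + 56 F l$)
$W{\left(c \right)} = \frac{5}{2 c}$ ($W{\left(c \right)} = \frac{5 \frac{1}{c}}{2} = \frac{5}{2 c}$)
$n = 31714$
$n - \left(W{\left(K{\left(0,-10 \right)} \right)} - -1896\right) = 31714 - \left(\frac{5}{2 \cdot 8 \left(-10\right) \left(1 + 7 \cdot 0\right)} - -1896\right) = 31714 - \left(\frac{5}{2 \cdot 8 \left(-10\right) \left(1 + 0\right)} + 1896\right) = 31714 - \left(\frac{5}{2 \cdot 8 \left(-10\right) 1} + 1896\right) = 31714 - \left(\frac{5}{2 \left(-80\right)} + 1896\right) = 31714 - \left(\frac{5}{2} \left(- \frac{1}{80}\right) + 1896\right) = 31714 - \left(- \frac{1}{32} + 1896\right) = 31714 - \frac{60671}{32} = \frac{954177}{32}$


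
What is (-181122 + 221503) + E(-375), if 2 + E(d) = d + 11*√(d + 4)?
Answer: 40004 + 11*I*√371 ≈ 40004.0 + 211.88*I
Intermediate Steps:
E(d) = -2 + d + 11*√(4 + d) (E(d) = -2 + (d + 11*√(d + 4)) = -2 + (d + 11*√(4 + d)) = -2 + d + 11*√(4 + d))
(-181122 + 221503) + E(-375) = (-181122 + 221503) + (-2 - 375 + 11*√(4 - 375)) = 40381 + (-2 - 375 + 11*√(-371)) = 40381 + (-2 - 375 + 11*(I*√371)) = 40381 + (-2 - 375 + 11*I*√371) = 40381 + (-377 + 11*I*√371) = 40004 + 11*I*√371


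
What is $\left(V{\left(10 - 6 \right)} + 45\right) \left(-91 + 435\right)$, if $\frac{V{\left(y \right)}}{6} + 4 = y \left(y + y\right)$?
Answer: $73272$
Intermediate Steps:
$V{\left(y \right)} = -24 + 12 y^{2}$ ($V{\left(y \right)} = -24 + 6 y \left(y + y\right) = -24 + 6 y 2 y = -24 + 6 \cdot 2 y^{2} = -24 + 12 y^{2}$)
$\left(V{\left(10 - 6 \right)} + 45\right) \left(-91 + 435\right) = \left(\left(-24 + 12 \left(10 - 6\right)^{2}\right) + 45\right) \left(-91 + 435\right) = \left(\left(-24 + 12 \left(10 - 6\right)^{2}\right) + 45\right) 344 = \left(\left(-24 + 12 \cdot 4^{2}\right) + 45\right) 344 = \left(\left(-24 + 12 \cdot 16\right) + 45\right) 344 = \left(\left(-24 + 192\right) + 45\right) 344 = \left(168 + 45\right) 344 = 213 \cdot 344 = 73272$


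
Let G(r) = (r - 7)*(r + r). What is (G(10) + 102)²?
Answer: 26244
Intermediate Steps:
G(r) = 2*r*(-7 + r) (G(r) = (-7 + r)*(2*r) = 2*r*(-7 + r))
(G(10) + 102)² = (2*10*(-7 + 10) + 102)² = (2*10*3 + 102)² = (60 + 102)² = 162² = 26244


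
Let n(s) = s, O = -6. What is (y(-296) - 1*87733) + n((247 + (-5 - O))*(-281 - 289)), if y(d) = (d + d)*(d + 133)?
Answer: -132597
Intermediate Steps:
y(d) = 2*d*(133 + d) (y(d) = (2*d)*(133 + d) = 2*d*(133 + d))
(y(-296) - 1*87733) + n((247 + (-5 - O))*(-281 - 289)) = (2*(-296)*(133 - 296) - 1*87733) + (247 + (-5 - 1*(-6)))*(-281 - 289) = (2*(-296)*(-163) - 87733) + (247 + (-5 + 6))*(-570) = (96496 - 87733) + (247 + 1)*(-570) = 8763 + 248*(-570) = 8763 - 141360 = -132597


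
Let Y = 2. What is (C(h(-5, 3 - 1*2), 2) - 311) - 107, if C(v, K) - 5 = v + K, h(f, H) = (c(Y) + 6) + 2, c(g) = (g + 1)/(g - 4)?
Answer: -809/2 ≈ -404.50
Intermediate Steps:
c(g) = (1 + g)/(-4 + g)
h(f, H) = 13/2 (h(f, H) = ((1 + 2)/(-4 + 2) + 6) + 2 = (3/(-2) + 6) + 2 = (-½*3 + 6) + 2 = (-3/2 + 6) + 2 = 9/2 + 2 = 13/2)
C(v, K) = 5 + K + v (C(v, K) = 5 + (v + K) = 5 + (K + v) = 5 + K + v)
(C(h(-5, 3 - 1*2), 2) - 311) - 107 = ((5 + 2 + 13/2) - 311) - 107 = (27/2 - 311) - 107 = -595/2 - 107 = -809/2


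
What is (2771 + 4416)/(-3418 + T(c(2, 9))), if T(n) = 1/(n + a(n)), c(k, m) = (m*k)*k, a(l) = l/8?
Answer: -582147/276856 ≈ -2.1027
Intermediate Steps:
a(l) = l/8 (a(l) = l*(1/8) = l/8)
c(k, m) = m*k**2 (c(k, m) = (k*m)*k = m*k**2)
T(n) = 8/(9*n) (T(n) = 1/(n + n/8) = 1/(9*n/8) = 8/(9*n))
(2771 + 4416)/(-3418 + T(c(2, 9))) = (2771 + 4416)/(-3418 + 8/(9*((9*2**2)))) = 7187/(-3418 + 8/(9*((9*4)))) = 7187/(-3418 + (8/9)/36) = 7187/(-3418 + (8/9)*(1/36)) = 7187/(-3418 + 2/81) = 7187/(-276856/81) = 7187*(-81/276856) = -582147/276856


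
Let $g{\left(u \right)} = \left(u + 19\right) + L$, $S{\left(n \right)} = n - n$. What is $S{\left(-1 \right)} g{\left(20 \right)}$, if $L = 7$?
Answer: $0$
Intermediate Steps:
$S{\left(n \right)} = 0$
$g{\left(u \right)} = 26 + u$ ($g{\left(u \right)} = \left(u + 19\right) + 7 = \left(19 + u\right) + 7 = 26 + u$)
$S{\left(-1 \right)} g{\left(20 \right)} = 0 \left(26 + 20\right) = 0 \cdot 46 = 0$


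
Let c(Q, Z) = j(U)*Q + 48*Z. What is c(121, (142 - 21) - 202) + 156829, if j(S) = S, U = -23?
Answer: 150158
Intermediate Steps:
c(Q, Z) = -23*Q + 48*Z
c(121, (142 - 21) - 202) + 156829 = (-23*121 + 48*((142 - 21) - 202)) + 156829 = (-2783 + 48*(121 - 202)) + 156829 = (-2783 + 48*(-81)) + 156829 = (-2783 - 3888) + 156829 = -6671 + 156829 = 150158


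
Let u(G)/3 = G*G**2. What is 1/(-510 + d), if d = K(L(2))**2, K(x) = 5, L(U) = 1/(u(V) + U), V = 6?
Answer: -1/485 ≈ -0.0020619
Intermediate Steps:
u(G) = 3*G**3 (u(G) = 3*(G*G**2) = 3*G**3)
L(U) = 1/(648 + U) (L(U) = 1/(3*6**3 + U) = 1/(3*216 + U) = 1/(648 + U))
d = 25 (d = 5**2 = 25)
1/(-510 + d) = 1/(-510 + 25) = 1/(-485) = -1/485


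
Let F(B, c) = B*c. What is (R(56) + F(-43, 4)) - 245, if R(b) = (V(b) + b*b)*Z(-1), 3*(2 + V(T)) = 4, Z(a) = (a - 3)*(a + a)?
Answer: 73997/3 ≈ 24666.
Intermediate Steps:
Z(a) = 2*a*(-3 + a) (Z(a) = (-3 + a)*(2*a) = 2*a*(-3 + a))
V(T) = -2/3 (V(T) = -2 + (1/3)*4 = -2 + 4/3 = -2/3)
R(b) = -16/3 + 8*b**2 (R(b) = (-2/3 + b*b)*(2*(-1)*(-3 - 1)) = (-2/3 + b**2)*(2*(-1)*(-4)) = (-2/3 + b**2)*8 = -16/3 + 8*b**2)
(R(56) + F(-43, 4)) - 245 = ((-16/3 + 8*56**2) - 43*4) - 245 = ((-16/3 + 8*3136) - 172) - 245 = ((-16/3 + 25088) - 172) - 245 = (75248/3 - 172) - 245 = 74732/3 - 245 = 73997/3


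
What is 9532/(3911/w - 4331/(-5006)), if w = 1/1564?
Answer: 47717192/30620725155 ≈ 0.0015583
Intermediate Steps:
w = 1/1564 ≈ 0.00063939
9532/(3911/w - 4331/(-5006)) = 9532/(3911/(1/1564) - 4331/(-5006)) = 9532/(3911*1564 - 4331*(-1/5006)) = 9532/(6116804 + 4331/5006) = 9532/(30620725155/5006) = 9532*(5006/30620725155) = 47717192/30620725155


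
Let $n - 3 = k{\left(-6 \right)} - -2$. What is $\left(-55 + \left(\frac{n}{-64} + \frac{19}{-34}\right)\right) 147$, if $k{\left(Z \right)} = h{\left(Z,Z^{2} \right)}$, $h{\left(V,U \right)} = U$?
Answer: $- \frac{8988315}{1088} \approx -8261.3$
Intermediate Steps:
$k{\left(Z \right)} = Z^{2}$
$n = 41$ ($n = 3 - \left(-2 - \left(-6\right)^{2}\right) = 3 + \left(36 + 2\right) = 3 + 38 = 41$)
$\left(-55 + \left(\frac{n}{-64} + \frac{19}{-34}\right)\right) 147 = \left(-55 + \left(\frac{41}{-64} + \frac{19}{-34}\right)\right) 147 = \left(-55 + \left(41 \left(- \frac{1}{64}\right) + 19 \left(- \frac{1}{34}\right)\right)\right) 147 = \left(-55 - \frac{1305}{1088}\right) 147 = \left(- \frac{61145}{1088}\right) 147 = - \frac{8988315}{1088}$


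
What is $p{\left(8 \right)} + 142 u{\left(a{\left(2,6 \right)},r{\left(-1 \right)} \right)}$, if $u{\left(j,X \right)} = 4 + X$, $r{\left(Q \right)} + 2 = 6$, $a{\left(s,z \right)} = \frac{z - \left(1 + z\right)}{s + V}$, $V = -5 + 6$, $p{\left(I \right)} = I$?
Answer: $1144$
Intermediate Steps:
$V = 1$
$a{\left(s,z \right)} = - \frac{1}{1 + s}$ ($a{\left(s,z \right)} = \frac{z - \left(1 + z\right)}{s + 1} = - \frac{1}{1 + s}$)
$r{\left(Q \right)} = 4$ ($r{\left(Q \right)} = -2 + 6 = 4$)
$p{\left(8 \right)} + 142 u{\left(a{\left(2,6 \right)},r{\left(-1 \right)} \right)} = 8 + 142 \left(4 + 4\right) = 8 + 142 \cdot 8 = 8 + 1136 = 1144$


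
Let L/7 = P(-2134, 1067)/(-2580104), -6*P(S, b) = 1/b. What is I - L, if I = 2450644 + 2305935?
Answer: 78568343363990825/16517825808 ≈ 4.7566e+6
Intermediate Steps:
P(S, b) = -1/(6*b)
L = 7/16517825808 (L = 7*(-⅙/1067/(-2580104)) = 7*(-⅙*1/1067*(-1/2580104)) = 7*(-1/6402*(-1/2580104)) = 7*(1/16517825808) = 7/16517825808 ≈ 4.2378e-10)
I = 4756579
I - L = 4756579 - 1*7/16517825808 = 4756579 - 7/16517825808 = 78568343363990825/16517825808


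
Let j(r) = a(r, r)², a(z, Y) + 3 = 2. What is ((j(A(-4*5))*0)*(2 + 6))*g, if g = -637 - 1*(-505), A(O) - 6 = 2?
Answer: 0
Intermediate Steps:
a(z, Y) = -1 (a(z, Y) = -3 + 2 = -1)
A(O) = 8 (A(O) = 6 + 2 = 8)
j(r) = 1 (j(r) = (-1)² = 1)
g = -132 (g = -637 + 505 = -132)
((j(A(-4*5))*0)*(2 + 6))*g = ((1*0)*(2 + 6))*(-132) = (0*8)*(-132) = 0*(-132) = 0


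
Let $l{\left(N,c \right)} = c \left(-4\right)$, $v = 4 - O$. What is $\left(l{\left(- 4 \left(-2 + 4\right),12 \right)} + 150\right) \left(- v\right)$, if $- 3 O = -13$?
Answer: $34$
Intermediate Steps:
$O = \frac{13}{3}$ ($O = \left(- \frac{1}{3}\right) \left(-13\right) = \frac{13}{3} \approx 4.3333$)
$v = - \frac{1}{3}$ ($v = 4 - \frac{13}{3} = - \frac{1}{3} \approx -0.33333$)
$l{\left(N,c \right)} = - 4 c$
$\left(l{\left(- 4 \left(-2 + 4\right),12 \right)} + 150\right) \left(- v\right) = \left(\left(-4\right) 12 + 150\right) \left(\left(-1\right) \left(- \frac{1}{3}\right)\right) = \left(-48 + 150\right) \frac{1}{3} = 102 \cdot \frac{1}{3} = 34$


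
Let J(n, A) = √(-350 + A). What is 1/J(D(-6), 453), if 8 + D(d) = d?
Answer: √103/103 ≈ 0.098533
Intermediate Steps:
D(d) = -8 + d
1/J(D(-6), 453) = 1/(√(-350 + 453)) = 1/(√103) = √103/103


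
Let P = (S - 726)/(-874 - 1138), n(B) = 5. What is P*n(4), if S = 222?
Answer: 630/503 ≈ 1.2525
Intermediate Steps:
P = 126/503 (P = (222 - 726)/(-874 - 1138) = -504/(-2012) = -504*(-1/2012) = 126/503 ≈ 0.25050)
P*n(4) = (126/503)*5 = 630/503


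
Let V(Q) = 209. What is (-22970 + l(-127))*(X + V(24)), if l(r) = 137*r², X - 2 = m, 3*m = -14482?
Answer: -10094549949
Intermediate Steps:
m = -14482/3 (m = (⅓)*(-14482) = -14482/3 ≈ -4827.3)
X = -14476/3 (X = 2 - 14482/3 = -14476/3 ≈ -4825.3)
(-22970 + l(-127))*(X + V(24)) = (-22970 + 137*(-127)²)*(-14476/3 + 209) = (-22970 + 137*16129)*(-13849/3) = (-22970 + 2209673)*(-13849/3) = 2186703*(-13849/3) = -10094549949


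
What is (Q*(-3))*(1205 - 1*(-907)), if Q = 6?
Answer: -38016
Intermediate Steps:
(Q*(-3))*(1205 - 1*(-907)) = (6*(-3))*(1205 - 1*(-907)) = -18*(1205 + 907) = -18*2112 = -38016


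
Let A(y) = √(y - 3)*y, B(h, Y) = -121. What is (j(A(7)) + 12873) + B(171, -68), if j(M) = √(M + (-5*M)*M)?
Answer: 12752 + I*√966 ≈ 12752.0 + 31.081*I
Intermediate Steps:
A(y) = y*√(-3 + y) (A(y) = √(-3 + y)*y = y*√(-3 + y))
j(M) = √(M - 5*M²)
(j(A(7)) + 12873) + B(171, -68) = (√((7*√(-3 + 7))*(1 - 35*√(-3 + 7))) + 12873) - 121 = (√((7*√4)*(1 - 35*√4)) + 12873) - 121 = (√((7*2)*(1 - 35*2)) + 12873) - 121 = (√(14*(1 - 5*14)) + 12873) - 121 = (√(14*(1 - 70)) + 12873) - 121 = (√(14*(-69)) + 12873) - 121 = (√(-966) + 12873) - 121 = (I*√966 + 12873) - 121 = (12873 + I*√966) - 121 = 12752 + I*√966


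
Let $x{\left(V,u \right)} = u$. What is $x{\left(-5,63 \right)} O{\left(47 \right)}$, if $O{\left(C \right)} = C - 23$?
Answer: $1512$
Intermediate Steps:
$O{\left(C \right)} = -23 + C$ ($O{\left(C \right)} = C - 23 = -23 + C$)
$x{\left(-5,63 \right)} O{\left(47 \right)} = 63 \left(-23 + 47\right) = 63 \cdot 24 = 1512$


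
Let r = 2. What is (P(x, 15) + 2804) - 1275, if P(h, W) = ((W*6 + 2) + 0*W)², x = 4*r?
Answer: 9993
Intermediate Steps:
x = 8 (x = 4*2 = 8)
P(h, W) = (2 + 6*W)² (P(h, W) = ((6*W + 2) + 0)² = ((2 + 6*W) + 0)² = (2 + 6*W)²)
(P(x, 15) + 2804) - 1275 = (4*(1 + 3*15)² + 2804) - 1275 = (4*(1 + 45)² + 2804) - 1275 = (4*46² + 2804) - 1275 = (4*2116 + 2804) - 1275 = (8464 + 2804) - 1275 = 11268 - 1275 = 9993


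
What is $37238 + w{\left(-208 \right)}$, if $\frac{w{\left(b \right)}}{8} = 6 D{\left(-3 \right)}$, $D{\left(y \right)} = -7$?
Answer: $36902$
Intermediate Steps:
$w{\left(b \right)} = -336$ ($w{\left(b \right)} = 8 \cdot 6 \left(-7\right) = 8 \left(-42\right) = -336$)
$37238 + w{\left(-208 \right)} = 37238 - 336 = 36902$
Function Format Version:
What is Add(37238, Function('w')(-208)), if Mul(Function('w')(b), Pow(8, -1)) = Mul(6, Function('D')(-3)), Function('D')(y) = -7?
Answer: 36902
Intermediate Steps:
Function('w')(b) = -336 (Function('w')(b) = Mul(8, Mul(6, -7)) = Mul(8, -42) = -336)
Add(37238, Function('w')(-208)) = Add(37238, -336) = 36902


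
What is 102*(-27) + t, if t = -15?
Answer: -2769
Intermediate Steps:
102*(-27) + t = 102*(-27) - 15 = -2754 - 15 = -2769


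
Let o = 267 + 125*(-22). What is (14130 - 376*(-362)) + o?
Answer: 147759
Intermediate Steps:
o = -2483 (o = 267 - 2750 = -2483)
(14130 - 376*(-362)) + o = (14130 - 376*(-362)) - 2483 = (14130 + 136112) - 2483 = 150242 - 2483 = 147759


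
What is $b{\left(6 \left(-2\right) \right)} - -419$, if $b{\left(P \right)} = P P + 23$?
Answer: $586$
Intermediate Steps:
$b{\left(P \right)} = 23 + P^{2}$ ($b{\left(P \right)} = P^{2} + 23 = 23 + P^{2}$)
$b{\left(6 \left(-2\right) \right)} - -419 = \left(23 + \left(6 \left(-2\right)\right)^{2}\right) - -419 = \left(23 + \left(-12\right)^{2}\right) + 419 = \left(23 + 144\right) + 419 = 167 + 419 = 586$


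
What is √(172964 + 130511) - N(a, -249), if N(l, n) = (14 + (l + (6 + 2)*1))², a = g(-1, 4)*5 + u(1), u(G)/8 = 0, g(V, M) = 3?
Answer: -1369 + 5*√12139 ≈ -818.11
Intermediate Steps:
u(G) = 0 (u(G) = 8*0 = 0)
a = 15 (a = 3*5 + 0 = 15 + 0 = 15)
N(l, n) = (22 + l)² (N(l, n) = (14 + (l + 8*1))² = (14 + (l + 8))² = (14 + (8 + l))² = (22 + l)²)
√(172964 + 130511) - N(a, -249) = √(172964 + 130511) - (22 + 15)² = √303475 - 1*37² = 5*√12139 - 1*1369 = 5*√12139 - 1369 = -1369 + 5*√12139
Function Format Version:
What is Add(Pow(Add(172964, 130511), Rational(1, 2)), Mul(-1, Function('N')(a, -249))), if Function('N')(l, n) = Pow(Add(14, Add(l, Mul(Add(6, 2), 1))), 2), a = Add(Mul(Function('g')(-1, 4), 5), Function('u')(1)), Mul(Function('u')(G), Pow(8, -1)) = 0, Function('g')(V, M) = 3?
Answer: Add(-1369, Mul(5, Pow(12139, Rational(1, 2)))) ≈ -818.11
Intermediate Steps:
Function('u')(G) = 0 (Function('u')(G) = Mul(8, 0) = 0)
a = 15 (a = Add(Mul(3, 5), 0) = Add(15, 0) = 15)
Function('N')(l, n) = Pow(Add(22, l), 2) (Function('N')(l, n) = Pow(Add(14, Add(l, Mul(8, 1))), 2) = Pow(Add(14, Add(l, 8)), 2) = Pow(Add(14, Add(8, l)), 2) = Pow(Add(22, l), 2))
Add(Pow(Add(172964, 130511), Rational(1, 2)), Mul(-1, Function('N')(a, -249))) = Add(Pow(Add(172964, 130511), Rational(1, 2)), Mul(-1, Pow(Add(22, 15), 2))) = Add(Pow(303475, Rational(1, 2)), Mul(-1, Pow(37, 2))) = Add(Mul(5, Pow(12139, Rational(1, 2))), Mul(-1, 1369)) = Add(Mul(5, Pow(12139, Rational(1, 2))), -1369) = Add(-1369, Mul(5, Pow(12139, Rational(1, 2))))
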